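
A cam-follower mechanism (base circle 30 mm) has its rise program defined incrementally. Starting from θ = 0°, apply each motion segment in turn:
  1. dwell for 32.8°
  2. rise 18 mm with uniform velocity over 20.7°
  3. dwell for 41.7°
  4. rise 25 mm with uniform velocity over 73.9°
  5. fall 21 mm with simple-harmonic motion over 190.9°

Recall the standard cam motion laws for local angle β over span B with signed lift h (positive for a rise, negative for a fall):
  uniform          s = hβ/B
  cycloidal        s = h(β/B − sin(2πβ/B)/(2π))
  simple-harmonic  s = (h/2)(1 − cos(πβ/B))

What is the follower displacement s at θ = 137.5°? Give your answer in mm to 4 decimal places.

seg 1 [0°–32.8°] dwell: s stays 0.0000
seg 2 [32.8°–53.5°] uniform, h=18: full span → s += 18 → s = 18.0000
seg 3 [53.5°–95.2°] dwell: s stays 18.0000
seg 4 [95.2°–169.1°] uniform, h=25: θ=137.5° here. β=42.3, B=73.9. 25·42.3/73.9 = 14.3099 → s = 32.3099

32.3099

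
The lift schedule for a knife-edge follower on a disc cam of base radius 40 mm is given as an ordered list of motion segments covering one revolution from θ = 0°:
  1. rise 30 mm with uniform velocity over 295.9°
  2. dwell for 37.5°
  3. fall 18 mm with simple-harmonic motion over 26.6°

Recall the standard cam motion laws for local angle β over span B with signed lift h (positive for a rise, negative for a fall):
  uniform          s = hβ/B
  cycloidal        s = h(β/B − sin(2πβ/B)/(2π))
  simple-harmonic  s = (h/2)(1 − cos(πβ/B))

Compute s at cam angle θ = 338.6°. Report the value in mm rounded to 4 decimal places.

seg 1 [0°–295.9°] uniform, h=30: full span → s += 30 → s = 30.0000
seg 2 [295.9°–333.4°] dwell: s stays 30.0000
seg 3 [333.4°–360°] simple-harmonic, h=-18: θ=338.6° here. β=5.2, B=26.6. -18/2·(1 − cos(π·0.1955)) = -1.6446 → s = 28.3554

28.3554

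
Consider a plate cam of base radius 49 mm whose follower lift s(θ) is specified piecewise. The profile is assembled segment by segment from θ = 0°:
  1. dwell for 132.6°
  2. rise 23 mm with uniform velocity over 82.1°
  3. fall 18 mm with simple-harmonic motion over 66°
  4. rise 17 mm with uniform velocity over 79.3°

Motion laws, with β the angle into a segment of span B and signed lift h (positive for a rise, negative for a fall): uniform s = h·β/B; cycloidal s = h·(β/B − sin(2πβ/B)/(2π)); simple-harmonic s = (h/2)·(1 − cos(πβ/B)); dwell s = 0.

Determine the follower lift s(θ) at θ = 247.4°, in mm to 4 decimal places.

seg 1 [0°–132.6°] dwell: s stays 0.0000
seg 2 [132.6°–214.7°] uniform, h=23: full span → s += 23 → s = 23.0000
seg 3 [214.7°–280.7°] simple-harmonic, h=-18: θ=247.4° here. β=32.7, B=66. -18/2·(1 − cos(π·0.4955)) = -8.8715 → s = 14.1285

14.1285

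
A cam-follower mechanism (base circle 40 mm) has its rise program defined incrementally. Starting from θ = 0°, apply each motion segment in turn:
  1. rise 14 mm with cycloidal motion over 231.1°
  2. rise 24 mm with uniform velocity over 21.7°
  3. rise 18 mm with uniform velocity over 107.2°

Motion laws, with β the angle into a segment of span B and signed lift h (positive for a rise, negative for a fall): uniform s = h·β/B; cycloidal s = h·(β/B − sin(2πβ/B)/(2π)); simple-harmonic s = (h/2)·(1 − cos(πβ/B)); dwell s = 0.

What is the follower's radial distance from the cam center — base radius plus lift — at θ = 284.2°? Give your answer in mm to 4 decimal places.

seg 1 [0°–231.1°] cycloidal, h=14: full span → s += 14 → s = 14.0000
seg 2 [231.1°–252.8°] uniform, h=24: full span → s += 24 → s = 38.0000
seg 3 [252.8°–360°] uniform, h=18: θ=284.2° here. β=31.4, B=107.2. 18·31.4/107.2 = 5.2724 → s = 43.2724
radial distance = base radius + s = 40 + 43.2724 = 83.2724

83.2724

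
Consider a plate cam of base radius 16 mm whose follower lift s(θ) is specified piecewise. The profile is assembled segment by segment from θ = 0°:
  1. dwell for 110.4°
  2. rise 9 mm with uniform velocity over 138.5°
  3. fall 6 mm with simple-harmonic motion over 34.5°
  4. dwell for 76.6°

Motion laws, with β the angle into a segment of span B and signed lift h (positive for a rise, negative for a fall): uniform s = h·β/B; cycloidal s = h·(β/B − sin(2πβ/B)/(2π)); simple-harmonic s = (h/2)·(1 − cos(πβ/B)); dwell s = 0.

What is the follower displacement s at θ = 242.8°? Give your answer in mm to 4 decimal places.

seg 1 [0°–110.4°] dwell: s stays 0.0000
seg 2 [110.4°–248.9°] uniform, h=9: θ=242.8° here. β=132.4, B=138.5. 9·132.4/138.5 = 8.6036 → s = 8.6036

8.6036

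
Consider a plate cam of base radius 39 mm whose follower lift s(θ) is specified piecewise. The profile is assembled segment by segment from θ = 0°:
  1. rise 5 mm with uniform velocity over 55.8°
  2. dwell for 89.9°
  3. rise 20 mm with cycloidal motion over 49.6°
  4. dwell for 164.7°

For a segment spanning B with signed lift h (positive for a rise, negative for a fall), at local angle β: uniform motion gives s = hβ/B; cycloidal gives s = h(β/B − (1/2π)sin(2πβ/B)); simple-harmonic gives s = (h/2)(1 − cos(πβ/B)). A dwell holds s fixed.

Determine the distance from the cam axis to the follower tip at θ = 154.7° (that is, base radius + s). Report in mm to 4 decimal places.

seg 1 [0°–55.8°] uniform, h=5: full span → s += 5 → s = 5.0000
seg 2 [55.8°–145.7°] dwell: s stays 5.0000
seg 3 [145.7°–195.3°] cycloidal, h=20: θ=154.7° here. β=9, B=49.6. 20·(0.1815 − sin(2π·0.1815)/(2π)) = 0.7366 → s = 5.7366
radial distance = base radius + s = 39 + 5.7366 = 44.7366

44.7366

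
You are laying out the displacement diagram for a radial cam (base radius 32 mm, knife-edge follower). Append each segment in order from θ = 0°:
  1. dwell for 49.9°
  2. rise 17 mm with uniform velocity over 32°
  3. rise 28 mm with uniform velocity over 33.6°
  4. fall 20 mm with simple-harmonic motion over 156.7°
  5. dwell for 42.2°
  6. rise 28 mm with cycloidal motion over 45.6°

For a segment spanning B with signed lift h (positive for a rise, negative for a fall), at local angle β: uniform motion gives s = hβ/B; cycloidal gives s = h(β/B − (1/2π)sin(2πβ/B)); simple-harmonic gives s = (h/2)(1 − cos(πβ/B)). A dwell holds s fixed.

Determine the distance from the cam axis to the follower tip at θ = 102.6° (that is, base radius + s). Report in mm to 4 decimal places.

seg 1 [0°–49.9°] dwell: s stays 0.0000
seg 2 [49.9°–81.9°] uniform, h=17: full span → s += 17 → s = 17.0000
seg 3 [81.9°–115.5°] uniform, h=28: θ=102.6° here. β=20.7, B=33.6. 28·20.7/33.6 = 17.2500 → s = 34.2500
radial distance = base radius + s = 32 + 34.2500 = 66.2500

66.2500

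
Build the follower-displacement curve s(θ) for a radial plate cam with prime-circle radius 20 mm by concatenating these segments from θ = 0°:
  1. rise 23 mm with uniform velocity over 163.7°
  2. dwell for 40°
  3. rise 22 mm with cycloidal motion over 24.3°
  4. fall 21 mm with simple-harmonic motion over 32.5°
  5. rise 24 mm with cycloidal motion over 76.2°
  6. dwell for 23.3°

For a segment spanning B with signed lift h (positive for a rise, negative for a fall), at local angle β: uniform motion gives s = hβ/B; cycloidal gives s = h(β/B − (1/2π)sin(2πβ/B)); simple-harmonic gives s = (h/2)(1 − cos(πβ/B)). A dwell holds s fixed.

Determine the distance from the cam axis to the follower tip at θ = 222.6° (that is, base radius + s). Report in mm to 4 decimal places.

seg 1 [0°–163.7°] uniform, h=23: full span → s += 23 → s = 23.0000
seg 2 [163.7°–203.7°] dwell: s stays 23.0000
seg 3 [203.7°–228°] cycloidal, h=22: θ=222.6° here. β=18.9, B=24.3. 22·(0.7778 − sin(2π·0.7778)/(2π)) = 20.5593 → s = 43.5593
radial distance = base radius + s = 20 + 43.5593 = 63.5593

63.5593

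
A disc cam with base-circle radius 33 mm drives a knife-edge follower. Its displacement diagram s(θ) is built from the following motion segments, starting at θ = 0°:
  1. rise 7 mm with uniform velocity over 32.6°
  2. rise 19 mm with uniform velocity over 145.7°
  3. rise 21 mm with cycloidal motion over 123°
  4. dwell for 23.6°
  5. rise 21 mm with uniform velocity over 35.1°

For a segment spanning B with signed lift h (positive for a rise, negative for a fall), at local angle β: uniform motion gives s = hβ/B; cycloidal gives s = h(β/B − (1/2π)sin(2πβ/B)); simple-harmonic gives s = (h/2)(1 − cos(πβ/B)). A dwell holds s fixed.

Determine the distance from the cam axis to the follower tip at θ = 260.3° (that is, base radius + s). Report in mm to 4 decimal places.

seg 1 [0°–32.6°] uniform, h=7: full span → s += 7 → s = 7.0000
seg 2 [32.6°–178.3°] uniform, h=19: full span → s += 19 → s = 26.0000
seg 3 [178.3°–301.3°] cycloidal, h=21: θ=260.3° here. β=82, B=123. 21·(0.6667 − sin(2π·0.6667)/(2π)) = 16.8945 → s = 42.8945
radial distance = base radius + s = 33 + 42.8945 = 75.8945

75.8945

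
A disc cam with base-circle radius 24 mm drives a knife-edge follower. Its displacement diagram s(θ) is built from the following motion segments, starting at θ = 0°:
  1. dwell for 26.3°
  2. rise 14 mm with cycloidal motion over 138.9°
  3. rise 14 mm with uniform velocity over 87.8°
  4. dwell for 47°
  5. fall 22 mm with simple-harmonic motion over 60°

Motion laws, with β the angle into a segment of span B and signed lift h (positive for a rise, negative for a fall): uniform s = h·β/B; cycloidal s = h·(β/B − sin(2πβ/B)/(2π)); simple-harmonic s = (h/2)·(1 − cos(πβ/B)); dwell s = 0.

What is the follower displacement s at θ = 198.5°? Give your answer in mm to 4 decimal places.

seg 1 [0°–26.3°] dwell: s stays 0.0000
seg 2 [26.3°–165.2°] cycloidal, h=14: full span → s += 14 → s = 14.0000
seg 3 [165.2°–253°] uniform, h=14: θ=198.5° here. β=33.3, B=87.8. 14·33.3/87.8 = 5.3098 → s = 19.3098

19.3098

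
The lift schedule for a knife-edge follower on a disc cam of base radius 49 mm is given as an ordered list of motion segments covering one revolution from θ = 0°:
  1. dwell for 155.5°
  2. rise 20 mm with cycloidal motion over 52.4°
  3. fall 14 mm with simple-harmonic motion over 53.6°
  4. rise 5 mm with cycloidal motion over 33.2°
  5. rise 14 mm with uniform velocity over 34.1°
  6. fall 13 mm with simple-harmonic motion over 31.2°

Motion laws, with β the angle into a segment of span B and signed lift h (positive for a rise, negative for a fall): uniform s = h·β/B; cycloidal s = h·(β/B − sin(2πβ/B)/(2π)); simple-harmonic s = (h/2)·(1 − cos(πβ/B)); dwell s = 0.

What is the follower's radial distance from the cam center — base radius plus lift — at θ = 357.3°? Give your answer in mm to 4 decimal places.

seg 1 [0°–155.5°] dwell: s stays 0.0000
seg 2 [155.5°–207.9°] cycloidal, h=20: full span → s += 20 → s = 20.0000
seg 3 [207.9°–261.5°] simple-harmonic, h=-14: full span → s += -14 → s = 6.0000
seg 4 [261.5°–294.7°] cycloidal, h=5: full span → s += 5 → s = 11.0000
seg 5 [294.7°–328.8°] uniform, h=14: full span → s += 14 → s = 25.0000
seg 6 [328.8°–360°] simple-harmonic, h=-13: θ=357.3° here. β=28.5, B=31.2. -13/2·(1 − cos(π·0.9135)) = -12.7613 → s = 12.2387
radial distance = base radius + s = 49 + 12.2387 = 61.2387

61.2387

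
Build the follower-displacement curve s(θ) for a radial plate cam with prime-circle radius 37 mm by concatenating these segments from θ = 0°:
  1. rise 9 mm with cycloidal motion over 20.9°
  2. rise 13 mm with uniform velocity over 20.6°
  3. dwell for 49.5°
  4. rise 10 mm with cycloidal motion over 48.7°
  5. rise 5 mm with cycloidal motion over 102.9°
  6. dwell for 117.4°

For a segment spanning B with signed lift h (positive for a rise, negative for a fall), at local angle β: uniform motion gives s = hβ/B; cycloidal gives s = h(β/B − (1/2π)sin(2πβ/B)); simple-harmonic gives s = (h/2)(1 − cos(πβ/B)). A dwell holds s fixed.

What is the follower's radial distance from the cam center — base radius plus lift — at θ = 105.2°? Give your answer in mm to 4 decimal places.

seg 1 [0°–20.9°] cycloidal, h=9: full span → s += 9 → s = 9.0000
seg 2 [20.9°–41.5°] uniform, h=13: full span → s += 13 → s = 22.0000
seg 3 [41.5°–91°] dwell: s stays 22.0000
seg 4 [91°–139.7°] cycloidal, h=10: θ=105.2° here. β=14.2, B=48.7. 10·(0.2916 − sin(2π·0.2916)/(2π)) = 1.3783 → s = 23.3783
radial distance = base radius + s = 37 + 23.3783 = 60.3783

60.3783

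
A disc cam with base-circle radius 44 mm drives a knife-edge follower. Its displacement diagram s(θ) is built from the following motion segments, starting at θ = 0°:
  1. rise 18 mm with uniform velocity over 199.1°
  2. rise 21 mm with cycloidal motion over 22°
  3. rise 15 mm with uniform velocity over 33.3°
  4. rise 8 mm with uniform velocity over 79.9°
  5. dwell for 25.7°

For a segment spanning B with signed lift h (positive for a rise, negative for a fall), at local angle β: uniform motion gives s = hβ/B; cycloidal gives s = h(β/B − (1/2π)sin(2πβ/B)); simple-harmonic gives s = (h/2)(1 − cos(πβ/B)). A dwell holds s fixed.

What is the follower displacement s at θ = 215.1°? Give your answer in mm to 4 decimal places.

seg 1 [0°–199.1°] uniform, h=18: full span → s += 18 → s = 18.0000
seg 2 [199.1°–221.1°] cycloidal, h=21: θ=215.1° here. β=16, B=22. 21·(0.7273 − sin(2π·0.7273)/(2π)) = 18.5810 → s = 36.5810

36.5810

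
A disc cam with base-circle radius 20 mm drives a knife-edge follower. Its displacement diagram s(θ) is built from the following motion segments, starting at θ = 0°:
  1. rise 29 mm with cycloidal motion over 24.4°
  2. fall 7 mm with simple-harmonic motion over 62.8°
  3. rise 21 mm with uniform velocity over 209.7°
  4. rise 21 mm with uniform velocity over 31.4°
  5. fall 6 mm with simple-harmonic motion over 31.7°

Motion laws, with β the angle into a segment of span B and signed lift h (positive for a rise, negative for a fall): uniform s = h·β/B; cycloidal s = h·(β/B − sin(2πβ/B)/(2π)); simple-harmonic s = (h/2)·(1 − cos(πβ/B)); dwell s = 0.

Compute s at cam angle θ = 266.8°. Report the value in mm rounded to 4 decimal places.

seg 1 [0°–24.4°] cycloidal, h=29: full span → s += 29 → s = 29.0000
seg 2 [24.4°–87.2°] simple-harmonic, h=-7: full span → s += -7 → s = 22.0000
seg 3 [87.2°–296.9°] uniform, h=21: θ=266.8° here. β=179.6, B=209.7. 21·179.6/209.7 = 17.9857 → s = 39.9857

39.9857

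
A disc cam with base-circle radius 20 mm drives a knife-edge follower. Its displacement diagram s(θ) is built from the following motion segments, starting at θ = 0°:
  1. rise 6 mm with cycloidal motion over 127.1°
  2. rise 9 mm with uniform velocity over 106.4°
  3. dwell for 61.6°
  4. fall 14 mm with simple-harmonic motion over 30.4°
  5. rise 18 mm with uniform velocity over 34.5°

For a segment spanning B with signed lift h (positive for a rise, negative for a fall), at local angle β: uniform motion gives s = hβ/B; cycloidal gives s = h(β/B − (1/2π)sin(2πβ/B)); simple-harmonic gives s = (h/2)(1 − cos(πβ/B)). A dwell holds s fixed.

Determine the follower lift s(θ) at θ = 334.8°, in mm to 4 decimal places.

seg 1 [0°–127.1°] cycloidal, h=6: full span → s += 6 → s = 6.0000
seg 2 [127.1°–233.5°] uniform, h=9: full span → s += 9 → s = 15.0000
seg 3 [233.5°–295.1°] dwell: s stays 15.0000
seg 4 [295.1°–325.5°] simple-harmonic, h=-14: full span → s += -14 → s = 1.0000
seg 5 [325.5°–360°] uniform, h=18: θ=334.8° here. β=9.3, B=34.5. 18·9.3/34.5 = 4.8522 → s = 5.8522

5.8522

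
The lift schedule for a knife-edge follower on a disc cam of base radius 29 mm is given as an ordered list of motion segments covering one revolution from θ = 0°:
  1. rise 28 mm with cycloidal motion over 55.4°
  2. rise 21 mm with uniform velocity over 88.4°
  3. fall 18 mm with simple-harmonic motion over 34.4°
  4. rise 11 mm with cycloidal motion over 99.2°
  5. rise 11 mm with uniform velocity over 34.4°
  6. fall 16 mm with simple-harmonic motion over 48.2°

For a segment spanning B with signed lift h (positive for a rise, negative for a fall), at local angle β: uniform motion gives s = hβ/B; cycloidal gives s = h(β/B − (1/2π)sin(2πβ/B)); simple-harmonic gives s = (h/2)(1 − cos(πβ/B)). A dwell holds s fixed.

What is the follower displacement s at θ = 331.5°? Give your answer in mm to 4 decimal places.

seg 1 [0°–55.4°] cycloidal, h=28: full span → s += 28 → s = 28.0000
seg 2 [55.4°–143.8°] uniform, h=21: full span → s += 21 → s = 49.0000
seg 3 [143.8°–178.2°] simple-harmonic, h=-18: full span → s += -18 → s = 31.0000
seg 4 [178.2°–277.4°] cycloidal, h=11: full span → s += 11 → s = 42.0000
seg 5 [277.4°–311.8°] uniform, h=11: full span → s += 11 → s = 53.0000
seg 6 [311.8°–360°] simple-harmonic, h=-16: θ=331.5° here. β=19.7, B=48.2. -16/2·(1 − cos(π·0.4087)) = -5.7370 → s = 47.2630

47.2630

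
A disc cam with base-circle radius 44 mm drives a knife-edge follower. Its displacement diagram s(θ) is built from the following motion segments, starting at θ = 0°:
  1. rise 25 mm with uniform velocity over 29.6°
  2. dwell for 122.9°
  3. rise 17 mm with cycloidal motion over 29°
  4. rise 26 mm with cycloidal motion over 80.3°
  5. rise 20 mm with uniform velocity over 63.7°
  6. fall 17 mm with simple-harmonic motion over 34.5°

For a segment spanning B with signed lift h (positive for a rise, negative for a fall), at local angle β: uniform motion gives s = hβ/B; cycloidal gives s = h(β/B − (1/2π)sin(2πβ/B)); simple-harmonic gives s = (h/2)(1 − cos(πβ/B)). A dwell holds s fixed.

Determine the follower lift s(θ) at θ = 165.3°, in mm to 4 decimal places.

seg 1 [0°–29.6°] uniform, h=25: full span → s += 25 → s = 25.0000
seg 2 [29.6°–152.5°] dwell: s stays 25.0000
seg 3 [152.5°–181.5°] cycloidal, h=17: θ=165.3° here. β=12.8, B=29. 17·(0.4414 − sin(2π·0.4414)/(2π)) = 6.5293 → s = 31.5293

31.5293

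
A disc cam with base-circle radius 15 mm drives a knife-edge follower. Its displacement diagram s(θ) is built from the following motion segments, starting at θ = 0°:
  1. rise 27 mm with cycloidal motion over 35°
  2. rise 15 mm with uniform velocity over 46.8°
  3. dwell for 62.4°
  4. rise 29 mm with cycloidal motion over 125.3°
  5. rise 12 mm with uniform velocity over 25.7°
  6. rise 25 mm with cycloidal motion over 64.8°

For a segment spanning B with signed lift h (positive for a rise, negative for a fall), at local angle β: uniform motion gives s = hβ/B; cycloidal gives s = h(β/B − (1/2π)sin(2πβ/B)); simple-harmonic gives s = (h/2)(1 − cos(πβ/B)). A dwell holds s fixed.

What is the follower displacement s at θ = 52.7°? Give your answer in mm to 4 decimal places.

seg 1 [0°–35°] cycloidal, h=27: full span → s += 27 → s = 27.0000
seg 2 [35°–81.8°] uniform, h=15: θ=52.7° here. β=17.7, B=46.8. 15·17.7/46.8 = 5.6731 → s = 32.6731

32.6731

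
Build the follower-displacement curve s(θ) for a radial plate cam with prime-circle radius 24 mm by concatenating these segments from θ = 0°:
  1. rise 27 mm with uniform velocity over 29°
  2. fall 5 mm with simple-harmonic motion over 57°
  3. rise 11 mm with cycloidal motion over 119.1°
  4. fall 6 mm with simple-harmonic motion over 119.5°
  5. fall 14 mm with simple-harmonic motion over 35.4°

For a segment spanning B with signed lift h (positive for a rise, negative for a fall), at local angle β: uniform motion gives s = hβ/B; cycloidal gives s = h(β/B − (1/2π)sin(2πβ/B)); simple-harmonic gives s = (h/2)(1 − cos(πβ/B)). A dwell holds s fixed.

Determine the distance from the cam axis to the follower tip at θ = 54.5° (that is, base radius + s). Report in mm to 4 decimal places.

seg 1 [0°–29°] uniform, h=27: full span → s += 27 → s = 27.0000
seg 2 [29°–86°] simple-harmonic, h=-5: θ=54.5° here. β=25.5, B=57. -5/2·(1 − cos(π·0.4474)) = -2.0885 → s = 24.9115
radial distance = base radius + s = 24 + 24.9115 = 48.9115

48.9115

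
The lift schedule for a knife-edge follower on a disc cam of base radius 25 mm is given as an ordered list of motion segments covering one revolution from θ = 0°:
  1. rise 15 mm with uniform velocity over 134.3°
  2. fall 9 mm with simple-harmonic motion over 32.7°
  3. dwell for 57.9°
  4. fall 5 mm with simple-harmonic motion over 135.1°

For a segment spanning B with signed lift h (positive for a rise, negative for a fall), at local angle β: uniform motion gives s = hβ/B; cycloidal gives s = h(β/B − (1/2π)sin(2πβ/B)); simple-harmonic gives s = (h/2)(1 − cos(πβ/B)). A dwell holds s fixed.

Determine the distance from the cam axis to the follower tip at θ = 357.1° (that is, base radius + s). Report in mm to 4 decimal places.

seg 1 [0°–134.3°] uniform, h=15: full span → s += 15 → s = 15.0000
seg 2 [134.3°–167°] simple-harmonic, h=-9: full span → s += -9 → s = 6.0000
seg 3 [167°–224.9°] dwell: s stays 6.0000
seg 4 [224.9°–360°] simple-harmonic, h=-5: θ=357.1° here. β=132.2, B=135.1. -5/2·(1 − cos(π·0.9785)) = -4.9943 → s = 1.0057
radial distance = base radius + s = 25 + 1.0057 = 26.0057

26.0057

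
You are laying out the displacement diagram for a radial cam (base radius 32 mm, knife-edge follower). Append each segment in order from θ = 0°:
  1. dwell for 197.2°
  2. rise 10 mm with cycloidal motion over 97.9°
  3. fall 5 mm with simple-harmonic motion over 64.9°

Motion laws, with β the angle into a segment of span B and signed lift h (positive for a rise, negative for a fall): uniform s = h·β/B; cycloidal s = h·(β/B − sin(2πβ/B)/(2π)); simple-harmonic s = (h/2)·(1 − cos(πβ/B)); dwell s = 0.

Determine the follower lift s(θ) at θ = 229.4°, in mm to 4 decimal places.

seg 1 [0°–197.2°] dwell: s stays 0.0000
seg 2 [197.2°–295.1°] cycloidal, h=10: θ=229.4° here. β=32.2, B=97.9. 10·(0.3289 − sin(2π·0.3289)/(2π)) = 1.8892 → s = 1.8892

1.8892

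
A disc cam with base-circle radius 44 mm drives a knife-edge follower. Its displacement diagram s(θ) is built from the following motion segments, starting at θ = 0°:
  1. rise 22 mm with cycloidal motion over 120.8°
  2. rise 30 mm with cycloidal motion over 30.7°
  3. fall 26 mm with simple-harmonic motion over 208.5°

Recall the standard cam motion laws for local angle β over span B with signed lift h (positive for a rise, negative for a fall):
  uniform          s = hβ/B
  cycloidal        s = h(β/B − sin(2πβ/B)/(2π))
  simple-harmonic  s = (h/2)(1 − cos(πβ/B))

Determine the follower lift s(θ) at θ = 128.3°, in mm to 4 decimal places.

seg 1 [0°–120.8°] cycloidal, h=22: full span → s += 22 → s = 22.0000
seg 2 [120.8°–151.5°] cycloidal, h=30: θ=128.3° here. β=7.5, B=30.7. 30·(0.2443 − sin(2π·0.2443)/(2π)) = 2.5574 → s = 24.5574

24.5574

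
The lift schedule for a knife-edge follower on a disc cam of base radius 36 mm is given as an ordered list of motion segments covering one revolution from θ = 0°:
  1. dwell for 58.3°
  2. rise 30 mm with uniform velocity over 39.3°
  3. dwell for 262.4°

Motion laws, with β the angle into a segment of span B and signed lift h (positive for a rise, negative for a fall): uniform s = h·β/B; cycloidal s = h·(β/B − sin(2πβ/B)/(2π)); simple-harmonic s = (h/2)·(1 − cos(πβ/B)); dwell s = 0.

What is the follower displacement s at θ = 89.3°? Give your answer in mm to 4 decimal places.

seg 1 [0°–58.3°] dwell: s stays 0.0000
seg 2 [58.3°–97.6°] uniform, h=30: θ=89.3° here. β=31, B=39.3. 30·31/39.3 = 23.6641 → s = 23.6641

23.6641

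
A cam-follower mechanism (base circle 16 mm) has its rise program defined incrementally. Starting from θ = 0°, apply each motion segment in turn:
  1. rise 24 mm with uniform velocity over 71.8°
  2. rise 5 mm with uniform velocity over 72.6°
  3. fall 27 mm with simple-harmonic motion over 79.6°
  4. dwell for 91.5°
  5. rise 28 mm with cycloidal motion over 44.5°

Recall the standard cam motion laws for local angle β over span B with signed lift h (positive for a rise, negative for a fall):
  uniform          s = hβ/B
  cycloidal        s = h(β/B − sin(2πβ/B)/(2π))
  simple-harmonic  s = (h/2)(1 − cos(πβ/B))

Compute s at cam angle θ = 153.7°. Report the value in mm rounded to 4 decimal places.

seg 1 [0°–71.8°] uniform, h=24: full span → s += 24 → s = 24.0000
seg 2 [71.8°–144.4°] uniform, h=5: full span → s += 5 → s = 29.0000
seg 3 [144.4°–224°] simple-harmonic, h=-27: θ=153.7° here. β=9.3, B=79.6. -27/2·(1 − cos(π·0.1168)) = -0.8992 → s = 28.1008

28.1008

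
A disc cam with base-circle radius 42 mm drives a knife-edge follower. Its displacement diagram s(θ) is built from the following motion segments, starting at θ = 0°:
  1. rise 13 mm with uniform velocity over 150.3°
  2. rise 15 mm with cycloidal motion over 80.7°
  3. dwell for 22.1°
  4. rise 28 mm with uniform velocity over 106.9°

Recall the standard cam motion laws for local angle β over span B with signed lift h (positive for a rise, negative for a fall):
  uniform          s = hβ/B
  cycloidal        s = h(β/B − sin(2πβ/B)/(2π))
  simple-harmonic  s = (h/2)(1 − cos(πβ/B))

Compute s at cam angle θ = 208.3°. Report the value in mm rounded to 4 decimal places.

seg 1 [0°–150.3°] uniform, h=13: full span → s += 13 → s = 13.0000
seg 2 [150.3°–231°] cycloidal, h=15: θ=208.3° here. β=58, B=80.7. 15·(0.7187 − sin(2π·0.7187)/(2π)) = 13.1220 → s = 26.1220

26.1220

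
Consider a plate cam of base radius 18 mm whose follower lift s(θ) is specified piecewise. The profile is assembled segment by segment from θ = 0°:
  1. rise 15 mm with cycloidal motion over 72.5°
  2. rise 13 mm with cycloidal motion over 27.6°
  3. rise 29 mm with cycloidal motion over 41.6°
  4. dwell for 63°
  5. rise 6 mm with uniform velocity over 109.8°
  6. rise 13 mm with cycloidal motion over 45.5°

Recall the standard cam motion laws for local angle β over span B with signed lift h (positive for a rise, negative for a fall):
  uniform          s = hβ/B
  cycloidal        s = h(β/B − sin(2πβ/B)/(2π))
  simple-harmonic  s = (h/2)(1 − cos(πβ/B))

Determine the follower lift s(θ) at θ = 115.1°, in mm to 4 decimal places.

seg 1 [0°–72.5°] cycloidal, h=15: full span → s += 15 → s = 15.0000
seg 2 [72.5°–100.1°] cycloidal, h=13: full span → s += 13 → s = 28.0000
seg 3 [100.1°–141.7°] cycloidal, h=29: θ=115.1° here. β=15, B=41.6. 29·(0.3606 − sin(2π·0.3606)/(2π)) = 6.9111 → s = 34.9111

34.9111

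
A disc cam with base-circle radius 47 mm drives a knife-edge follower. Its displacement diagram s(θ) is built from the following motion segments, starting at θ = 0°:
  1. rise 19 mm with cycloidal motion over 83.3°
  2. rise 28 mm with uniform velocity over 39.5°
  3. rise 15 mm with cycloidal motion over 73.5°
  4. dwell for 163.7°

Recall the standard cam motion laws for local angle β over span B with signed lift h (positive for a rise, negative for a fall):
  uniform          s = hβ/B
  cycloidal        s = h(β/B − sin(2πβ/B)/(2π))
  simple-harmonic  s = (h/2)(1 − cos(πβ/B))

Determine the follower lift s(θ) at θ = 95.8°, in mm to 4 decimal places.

seg 1 [0°–83.3°] cycloidal, h=19: full span → s += 19 → s = 19.0000
seg 2 [83.3°–122.8°] uniform, h=28: θ=95.8° here. β=12.5, B=39.5. 28·12.5/39.5 = 8.8608 → s = 27.8608

27.8608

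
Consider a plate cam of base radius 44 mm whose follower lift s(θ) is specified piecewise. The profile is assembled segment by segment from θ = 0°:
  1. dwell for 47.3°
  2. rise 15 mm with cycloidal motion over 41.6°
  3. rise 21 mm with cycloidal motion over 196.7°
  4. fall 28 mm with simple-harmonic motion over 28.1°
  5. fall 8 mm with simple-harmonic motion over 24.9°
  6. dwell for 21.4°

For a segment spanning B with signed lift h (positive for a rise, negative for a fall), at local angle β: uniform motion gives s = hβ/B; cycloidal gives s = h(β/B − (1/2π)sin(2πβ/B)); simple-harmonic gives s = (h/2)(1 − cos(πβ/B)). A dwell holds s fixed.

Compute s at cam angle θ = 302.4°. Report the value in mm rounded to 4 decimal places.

seg 1 [0°–47.3°] dwell: s stays 0.0000
seg 2 [47.3°–88.9°] cycloidal, h=15: full span → s += 15 → s = 15.0000
seg 3 [88.9°–285.6°] cycloidal, h=21: full span → s += 21 → s = 36.0000
seg 4 [285.6°–313.7°] simple-harmonic, h=-28: θ=302.4° here. β=16.8, B=28.1. -28/2·(1 − cos(π·0.5979)) = -18.2368 → s = 17.7632

17.7632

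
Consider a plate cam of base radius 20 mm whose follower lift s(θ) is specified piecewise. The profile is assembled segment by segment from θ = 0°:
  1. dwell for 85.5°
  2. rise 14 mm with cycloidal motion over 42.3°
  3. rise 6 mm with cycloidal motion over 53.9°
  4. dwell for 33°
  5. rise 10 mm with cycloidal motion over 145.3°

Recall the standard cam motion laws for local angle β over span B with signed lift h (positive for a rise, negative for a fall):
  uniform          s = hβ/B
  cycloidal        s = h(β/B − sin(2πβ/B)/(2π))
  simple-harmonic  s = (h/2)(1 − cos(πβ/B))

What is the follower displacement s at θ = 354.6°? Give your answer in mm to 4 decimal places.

seg 1 [0°–85.5°] dwell: s stays 0.0000
seg 2 [85.5°–127.8°] cycloidal, h=14: full span → s += 14 → s = 14.0000
seg 3 [127.8°–181.7°] cycloidal, h=6: full span → s += 6 → s = 20.0000
seg 4 [181.7°–214.7°] dwell: s stays 20.0000
seg 5 [214.7°–360°] cycloidal, h=10: θ=354.6° here. β=139.9, B=145.3. 10·(0.9628 − sin(2π·0.9628)/(2π)) = 9.9966 → s = 29.9966

29.9966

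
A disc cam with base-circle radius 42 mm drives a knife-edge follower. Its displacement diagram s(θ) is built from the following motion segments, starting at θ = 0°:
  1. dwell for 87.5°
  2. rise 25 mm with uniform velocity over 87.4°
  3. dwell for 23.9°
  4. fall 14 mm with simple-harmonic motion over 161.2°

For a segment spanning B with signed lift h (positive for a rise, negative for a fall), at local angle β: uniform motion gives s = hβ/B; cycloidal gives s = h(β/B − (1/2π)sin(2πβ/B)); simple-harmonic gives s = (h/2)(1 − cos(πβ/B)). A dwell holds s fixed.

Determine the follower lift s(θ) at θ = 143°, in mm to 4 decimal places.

seg 1 [0°–87.5°] dwell: s stays 0.0000
seg 2 [87.5°–174.9°] uniform, h=25: θ=143° here. β=55.5, B=87.4. 25·55.5/87.4 = 15.8753 → s = 15.8753

15.8753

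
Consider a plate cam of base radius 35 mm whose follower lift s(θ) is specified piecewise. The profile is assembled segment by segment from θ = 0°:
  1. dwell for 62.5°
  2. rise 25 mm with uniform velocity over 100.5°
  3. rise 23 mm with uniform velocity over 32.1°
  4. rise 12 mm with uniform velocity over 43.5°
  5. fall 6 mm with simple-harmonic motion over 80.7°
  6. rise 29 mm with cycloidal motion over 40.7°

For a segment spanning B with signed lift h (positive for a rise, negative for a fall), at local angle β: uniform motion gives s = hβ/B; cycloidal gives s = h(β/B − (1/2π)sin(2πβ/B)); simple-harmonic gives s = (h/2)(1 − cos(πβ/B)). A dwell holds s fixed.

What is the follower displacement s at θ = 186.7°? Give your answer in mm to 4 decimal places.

seg 1 [0°–62.5°] dwell: s stays 0.0000
seg 2 [62.5°–163°] uniform, h=25: full span → s += 25 → s = 25.0000
seg 3 [163°–195.1°] uniform, h=23: θ=186.7° here. β=23.7, B=32.1. 23·23.7/32.1 = 16.9813 → s = 41.9813

41.9813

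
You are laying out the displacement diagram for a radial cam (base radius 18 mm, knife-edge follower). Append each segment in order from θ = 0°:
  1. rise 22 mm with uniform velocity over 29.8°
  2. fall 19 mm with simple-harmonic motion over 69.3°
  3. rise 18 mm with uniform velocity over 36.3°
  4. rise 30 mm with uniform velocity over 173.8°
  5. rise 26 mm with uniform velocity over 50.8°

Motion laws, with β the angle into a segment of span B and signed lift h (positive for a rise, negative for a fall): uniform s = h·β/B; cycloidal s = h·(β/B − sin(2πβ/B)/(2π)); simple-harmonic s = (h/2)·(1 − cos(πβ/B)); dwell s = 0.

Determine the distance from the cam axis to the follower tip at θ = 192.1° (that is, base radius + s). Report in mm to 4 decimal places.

seg 1 [0°–29.8°] uniform, h=22: full span → s += 22 → s = 22.0000
seg 2 [29.8°–99.1°] simple-harmonic, h=-19: full span → s += -19 → s = 3.0000
seg 3 [99.1°–135.4°] uniform, h=18: full span → s += 18 → s = 21.0000
seg 4 [135.4°–309.2°] uniform, h=30: θ=192.1° here. β=56.7, B=173.8. 30·56.7/173.8 = 9.7871 → s = 30.7871
radial distance = base radius + s = 18 + 30.7871 = 48.7871

48.7871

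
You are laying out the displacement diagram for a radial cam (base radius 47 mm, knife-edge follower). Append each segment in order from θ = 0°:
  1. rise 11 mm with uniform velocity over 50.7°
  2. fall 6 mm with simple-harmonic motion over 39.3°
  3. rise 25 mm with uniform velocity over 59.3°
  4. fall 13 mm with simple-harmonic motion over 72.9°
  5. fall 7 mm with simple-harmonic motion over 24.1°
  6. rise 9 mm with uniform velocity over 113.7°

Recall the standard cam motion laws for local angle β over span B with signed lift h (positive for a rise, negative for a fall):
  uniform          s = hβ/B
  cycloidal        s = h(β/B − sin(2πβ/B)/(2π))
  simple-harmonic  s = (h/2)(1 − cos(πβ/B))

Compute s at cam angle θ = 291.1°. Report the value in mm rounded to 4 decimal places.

seg 1 [0°–50.7°] uniform, h=11: full span → s += 11 → s = 11.0000
seg 2 [50.7°–90°] simple-harmonic, h=-6: full span → s += -6 → s = 5.0000
seg 3 [90°–149.3°] uniform, h=25: full span → s += 25 → s = 30.0000
seg 4 [149.3°–222.2°] simple-harmonic, h=-13: full span → s += -13 → s = 17.0000
seg 5 [222.2°–246.3°] simple-harmonic, h=-7: full span → s += -7 → s = 10.0000
seg 6 [246.3°–360°] uniform, h=9: θ=291.1° here. β=44.8, B=113.7. 9·44.8/113.7 = 3.5462 → s = 13.5462

13.5462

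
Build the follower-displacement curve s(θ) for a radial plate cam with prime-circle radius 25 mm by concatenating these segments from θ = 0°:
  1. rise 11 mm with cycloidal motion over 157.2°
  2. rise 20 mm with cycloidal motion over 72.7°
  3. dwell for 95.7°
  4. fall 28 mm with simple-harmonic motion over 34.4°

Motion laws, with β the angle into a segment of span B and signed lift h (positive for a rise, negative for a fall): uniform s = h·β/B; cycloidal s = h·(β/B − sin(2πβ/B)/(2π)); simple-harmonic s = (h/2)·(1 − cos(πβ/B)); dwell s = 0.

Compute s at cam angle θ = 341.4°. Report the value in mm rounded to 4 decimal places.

seg 1 [0°–157.2°] cycloidal, h=11: full span → s += 11 → s = 11.0000
seg 2 [157.2°–229.9°] cycloidal, h=20: full span → s += 20 → s = 31.0000
seg 3 [229.9°–325.6°] dwell: s stays 31.0000
seg 4 [325.6°–360°] simple-harmonic, h=-28: θ=341.4° here. β=15.8, B=34.4. -28/2·(1 − cos(π·0.4593)) = -12.2149 → s = 18.7851

18.7851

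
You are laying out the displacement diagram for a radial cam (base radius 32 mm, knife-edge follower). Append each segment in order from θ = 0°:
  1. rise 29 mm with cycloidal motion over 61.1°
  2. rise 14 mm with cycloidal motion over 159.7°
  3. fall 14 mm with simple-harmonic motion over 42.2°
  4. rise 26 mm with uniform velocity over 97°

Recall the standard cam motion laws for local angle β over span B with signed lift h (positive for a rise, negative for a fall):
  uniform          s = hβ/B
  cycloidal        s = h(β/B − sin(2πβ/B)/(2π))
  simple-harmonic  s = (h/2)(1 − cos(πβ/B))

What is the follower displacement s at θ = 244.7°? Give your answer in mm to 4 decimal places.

seg 1 [0°–61.1°] cycloidal, h=29: full span → s += 29 → s = 29.0000
seg 2 [61.1°–220.8°] cycloidal, h=14: full span → s += 14 → s = 43.0000
seg 3 [220.8°–263°] simple-harmonic, h=-14: θ=244.7° here. β=23.9, B=42.2. -14/2·(1 − cos(π·0.5664)) = -8.4486 → s = 34.5514

34.5514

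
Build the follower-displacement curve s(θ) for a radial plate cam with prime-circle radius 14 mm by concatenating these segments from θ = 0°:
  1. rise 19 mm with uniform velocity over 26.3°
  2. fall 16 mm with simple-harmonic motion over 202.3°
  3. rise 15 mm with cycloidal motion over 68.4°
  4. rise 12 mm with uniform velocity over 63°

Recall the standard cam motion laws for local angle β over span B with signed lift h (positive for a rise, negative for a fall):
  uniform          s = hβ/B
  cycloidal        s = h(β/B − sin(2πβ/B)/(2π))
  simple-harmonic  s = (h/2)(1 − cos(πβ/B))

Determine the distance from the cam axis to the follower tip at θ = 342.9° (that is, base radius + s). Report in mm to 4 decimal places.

seg 1 [0°–26.3°] uniform, h=19: full span → s += 19 → s = 19.0000
seg 2 [26.3°–228.6°] simple-harmonic, h=-16: full span → s += -16 → s = 3.0000
seg 3 [228.6°–297°] cycloidal, h=15: full span → s += 15 → s = 18.0000
seg 4 [297°–360°] uniform, h=12: θ=342.9° here. β=45.9, B=63. 12·45.9/63 = 8.7429 → s = 26.7429
radial distance = base radius + s = 14 + 26.7429 = 40.7429

40.7429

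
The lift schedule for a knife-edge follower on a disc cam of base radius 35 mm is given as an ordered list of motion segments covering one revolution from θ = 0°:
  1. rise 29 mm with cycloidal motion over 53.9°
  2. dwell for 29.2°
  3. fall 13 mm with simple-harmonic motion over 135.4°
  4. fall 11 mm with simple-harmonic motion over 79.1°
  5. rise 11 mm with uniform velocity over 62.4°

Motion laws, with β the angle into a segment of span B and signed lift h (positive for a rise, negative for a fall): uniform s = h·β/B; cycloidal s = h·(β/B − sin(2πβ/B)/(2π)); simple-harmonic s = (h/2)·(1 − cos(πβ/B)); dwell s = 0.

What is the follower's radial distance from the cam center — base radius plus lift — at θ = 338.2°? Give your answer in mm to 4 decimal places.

seg 1 [0°–53.9°] cycloidal, h=29: full span → s += 29 → s = 29.0000
seg 2 [53.9°–83.1°] dwell: s stays 29.0000
seg 3 [83.1°–218.5°] simple-harmonic, h=-13: full span → s += -13 → s = 16.0000
seg 4 [218.5°–297.6°] simple-harmonic, h=-11: full span → s += -11 → s = 5.0000
seg 5 [297.6°–360°] uniform, h=11: θ=338.2° here. β=40.6, B=62.4. 11·40.6/62.4 = 7.1571 → s = 12.1571
radial distance = base radius + s = 35 + 12.1571 = 47.1571

47.1571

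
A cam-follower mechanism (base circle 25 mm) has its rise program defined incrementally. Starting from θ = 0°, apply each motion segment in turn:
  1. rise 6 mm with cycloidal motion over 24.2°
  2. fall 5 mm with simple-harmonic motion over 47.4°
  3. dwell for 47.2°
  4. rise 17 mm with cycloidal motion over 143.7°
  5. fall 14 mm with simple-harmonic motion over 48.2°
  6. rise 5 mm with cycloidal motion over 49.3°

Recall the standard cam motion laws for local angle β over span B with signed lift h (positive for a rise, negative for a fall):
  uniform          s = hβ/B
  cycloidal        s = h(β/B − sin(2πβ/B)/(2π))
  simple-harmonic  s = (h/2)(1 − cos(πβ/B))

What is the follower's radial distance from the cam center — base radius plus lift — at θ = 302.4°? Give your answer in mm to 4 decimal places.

seg 1 [0°–24.2°] cycloidal, h=6: full span → s += 6 → s = 6.0000
seg 2 [24.2°–71.6°] simple-harmonic, h=-5: full span → s += -5 → s = 1.0000
seg 3 [71.6°–118.8°] dwell: s stays 1.0000
seg 4 [118.8°–262.5°] cycloidal, h=17: full span → s += 17 → s = 18.0000
seg 5 [262.5°–310.7°] simple-harmonic, h=-14: θ=302.4° here. β=39.9, B=48.2. -14/2·(1 − cos(π·0.8278)) = -13.0004 → s = 4.9996
radial distance = base radius + s = 25 + 4.9996 = 29.9996

29.9996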